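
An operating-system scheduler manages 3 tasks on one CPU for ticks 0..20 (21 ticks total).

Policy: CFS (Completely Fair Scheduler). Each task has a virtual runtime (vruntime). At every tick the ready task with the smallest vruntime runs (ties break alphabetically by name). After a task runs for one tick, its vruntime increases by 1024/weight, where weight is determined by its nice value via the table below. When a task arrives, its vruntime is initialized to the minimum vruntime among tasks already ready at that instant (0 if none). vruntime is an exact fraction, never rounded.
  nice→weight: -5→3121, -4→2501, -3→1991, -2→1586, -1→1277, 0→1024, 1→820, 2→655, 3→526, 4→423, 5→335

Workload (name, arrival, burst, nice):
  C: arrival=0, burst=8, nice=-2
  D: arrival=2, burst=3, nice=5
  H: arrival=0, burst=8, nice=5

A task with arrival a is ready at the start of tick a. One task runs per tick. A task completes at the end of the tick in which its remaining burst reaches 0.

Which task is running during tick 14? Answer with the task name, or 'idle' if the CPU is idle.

running at tick 14 = H

t=0: vr[C=0 H=0] → run C
t=1: vr[C=512/793 H=0] → run H
t=2: vr[C=512/793 D=512/793 H=1024/335] → run C
t=3: vr[C=1024/793 D=512/793 H=1024/335] → run D
t=4: vr[C=1024/793 D=983552/265655 H=1024/335] → run C
t=5: vr[C=1536/793 D=983552/265655 H=1024/335] → run C
t=6: vr[C=2048/793 D=983552/265655 H=1024/335] → run C
t=7: vr[C=2560/793 D=983552/265655 H=1024/335] → run H
t=8: vr[C=2560/793 D=983552/265655 H=2048/335] → run C
t=9: vr[C=3072/793 D=983552/265655 H=2048/335] → run D
t=10: vr[C=3072/793 D=1795584/265655 H=2048/335] → run C
t=11: vr[C=3584/793 D=1795584/265655 H=2048/335] → run C
t=12: vr[D=1795584/265655 H=2048/335] → run H
t=13: vr[D=1795584/265655 H=3072/335] → run D
t=14: vr[H=3072/335] → run H
t=15: vr[H=4096/335] → run H
t=16: vr[H=1024/67] → run H
t=17: vr[H=6144/335] → run H
t=18: vr[H=7168/335] → run H
t=19: (idle)
t=20: (idle)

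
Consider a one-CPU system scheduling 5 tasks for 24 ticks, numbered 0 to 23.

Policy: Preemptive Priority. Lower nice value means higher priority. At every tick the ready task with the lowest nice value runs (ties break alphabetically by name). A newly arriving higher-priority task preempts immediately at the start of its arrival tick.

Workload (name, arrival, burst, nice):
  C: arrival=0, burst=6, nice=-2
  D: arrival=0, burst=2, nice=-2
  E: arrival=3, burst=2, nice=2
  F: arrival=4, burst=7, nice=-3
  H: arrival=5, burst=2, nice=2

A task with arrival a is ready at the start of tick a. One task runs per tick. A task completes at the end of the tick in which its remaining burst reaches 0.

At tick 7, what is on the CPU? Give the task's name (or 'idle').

t=0: ready={C,D} → run C
t=1: ready={C,D} → run C
t=2: ready={C,D} → run C
t=3: ready={C,D,E} → run C
t=4: ready={C,D,E,F} → run F
t=5: ready={C,D,E,F,H} → run F
t=6: ready={C,D,E,F,H} → run F
t=7: ready={C,D,E,F,H} → run F
t=8: ready={C,D,E,F,H} → run F
t=9: ready={C,D,E,F,H} → run F
t=10: ready={C,D,E,F,H} → run F
t=11: ready={C,D,E,H} → run C
t=12: ready={C,D,E,H} → run C
t=13: ready={D,E,H} → run D
t=14: ready={D,E,H} → run D
t=15: ready={E,H} → run E
t=16: ready={E,H} → run E
t=17: ready={H} → run H
t=18: ready={H} → run H
t=19: (idle)
t=20: (idle)
t=21: (idle)
t=22: (idle)
t=23: (idle)

running at tick 7 = F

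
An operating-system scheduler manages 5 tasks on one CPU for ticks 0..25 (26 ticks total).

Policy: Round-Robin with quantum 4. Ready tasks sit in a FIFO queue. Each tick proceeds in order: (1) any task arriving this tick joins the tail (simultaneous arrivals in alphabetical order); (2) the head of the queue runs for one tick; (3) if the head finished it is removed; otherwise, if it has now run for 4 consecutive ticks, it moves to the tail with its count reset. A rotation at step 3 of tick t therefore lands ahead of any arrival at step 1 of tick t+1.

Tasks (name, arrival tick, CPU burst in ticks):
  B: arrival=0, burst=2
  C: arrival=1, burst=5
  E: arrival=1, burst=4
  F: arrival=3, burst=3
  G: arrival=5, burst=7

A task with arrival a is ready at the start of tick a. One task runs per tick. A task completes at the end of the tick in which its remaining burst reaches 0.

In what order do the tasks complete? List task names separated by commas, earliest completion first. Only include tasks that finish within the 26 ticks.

completion order = B, E, F, C, G

t=0: queue=[B] q_used=0 → run B
t=1: queue=[B,C,E] q_used=1 → run B
t=2: queue=[C,E] q_used=0 → run C
t=3: queue=[C,E,F] q_used=1 → run C
t=4: queue=[C,E,F] q_used=2 → run C
t=5: queue=[C,E,F,G] q_used=3 → run C
t=6: queue=[E,F,G,C] q_used=0 → run E
t=7: queue=[E,F,G,C] q_used=1 → run E
t=8: queue=[E,F,G,C] q_used=2 → run E
t=9: queue=[E,F,G,C] q_used=3 → run E
t=10: queue=[F,G,C] q_used=0 → run F
t=11: queue=[F,G,C] q_used=1 → run F
t=12: queue=[F,G,C] q_used=2 → run F
t=13: queue=[G,C] q_used=0 → run G
t=14: queue=[G,C] q_used=1 → run G
t=15: queue=[G,C] q_used=2 → run G
t=16: queue=[G,C] q_used=3 → run G
t=17: queue=[C,G] q_used=0 → run C
t=18: queue=[G] q_used=0 → run G
t=19: queue=[G] q_used=1 → run G
t=20: queue=[G] q_used=2 → run G
t=21: (idle)
t=22: (idle)
t=23: (idle)
t=24: (idle)
t=25: (idle)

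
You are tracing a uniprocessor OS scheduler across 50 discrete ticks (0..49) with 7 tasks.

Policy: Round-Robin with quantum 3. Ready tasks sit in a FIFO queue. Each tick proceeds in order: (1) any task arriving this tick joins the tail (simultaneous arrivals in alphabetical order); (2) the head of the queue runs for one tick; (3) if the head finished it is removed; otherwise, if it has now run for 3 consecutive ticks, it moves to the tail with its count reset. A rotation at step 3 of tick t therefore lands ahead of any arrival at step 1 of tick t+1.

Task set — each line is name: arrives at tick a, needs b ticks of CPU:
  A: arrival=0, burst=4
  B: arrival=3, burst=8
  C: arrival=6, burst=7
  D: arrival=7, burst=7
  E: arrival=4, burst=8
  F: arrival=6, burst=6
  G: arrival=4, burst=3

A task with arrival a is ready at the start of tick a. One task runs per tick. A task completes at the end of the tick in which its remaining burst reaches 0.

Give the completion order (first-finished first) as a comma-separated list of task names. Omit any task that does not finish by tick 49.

completion order = A, G, F, B, E, C, D

t=0: queue=[A] q_used=0 → run A
t=1: queue=[A] q_used=1 → run A
t=2: queue=[A] q_used=2 → run A
t=3: queue=[A,B] q_used=0 → run A
t=4: queue=[B,E,G] q_used=0 → run B
t=5: queue=[B,E,G] q_used=1 → run B
t=6: queue=[B,E,G,C,F] q_used=2 → run B
t=7: queue=[E,G,C,F,B,D] q_used=0 → run E
t=8: queue=[E,G,C,F,B,D] q_used=1 → run E
t=9: queue=[E,G,C,F,B,D] q_used=2 → run E
t=10: queue=[G,C,F,B,D,E] q_used=0 → run G
t=11: queue=[G,C,F,B,D,E] q_used=1 → run G
t=12: queue=[G,C,F,B,D,E] q_used=2 → run G
t=13: queue=[C,F,B,D,E] q_used=0 → run C
t=14: queue=[C,F,B,D,E] q_used=1 → run C
t=15: queue=[C,F,B,D,E] q_used=2 → run C
t=16: queue=[F,B,D,E,C] q_used=0 → run F
t=17: queue=[F,B,D,E,C] q_used=1 → run F
t=18: queue=[F,B,D,E,C] q_used=2 → run F
t=19: queue=[B,D,E,C,F] q_used=0 → run B
t=20: queue=[B,D,E,C,F] q_used=1 → run B
t=21: queue=[B,D,E,C,F] q_used=2 → run B
t=22: queue=[D,E,C,F,B] q_used=0 → run D
t=23: queue=[D,E,C,F,B] q_used=1 → run D
t=24: queue=[D,E,C,F,B] q_used=2 → run D
t=25: queue=[E,C,F,B,D] q_used=0 → run E
t=26: queue=[E,C,F,B,D] q_used=1 → run E
t=27: queue=[E,C,F,B,D] q_used=2 → run E
t=28: queue=[C,F,B,D,E] q_used=0 → run C
t=29: queue=[C,F,B,D,E] q_used=1 → run C
t=30: queue=[C,F,B,D,E] q_used=2 → run C
t=31: queue=[F,B,D,E,C] q_used=0 → run F
t=32: queue=[F,B,D,E,C] q_used=1 → run F
t=33: queue=[F,B,D,E,C] q_used=2 → run F
t=34: queue=[B,D,E,C] q_used=0 → run B
t=35: queue=[B,D,E,C] q_used=1 → run B
t=36: queue=[D,E,C] q_used=0 → run D
t=37: queue=[D,E,C] q_used=1 → run D
t=38: queue=[D,E,C] q_used=2 → run D
t=39: queue=[E,C,D] q_used=0 → run E
t=40: queue=[E,C,D] q_used=1 → run E
t=41: queue=[C,D] q_used=0 → run C
t=42: queue=[D] q_used=0 → run D
t=43: (idle)
t=44: (idle)
t=45: (idle)
t=46: (idle)
t=47: (idle)
t=48: (idle)
t=49: (idle)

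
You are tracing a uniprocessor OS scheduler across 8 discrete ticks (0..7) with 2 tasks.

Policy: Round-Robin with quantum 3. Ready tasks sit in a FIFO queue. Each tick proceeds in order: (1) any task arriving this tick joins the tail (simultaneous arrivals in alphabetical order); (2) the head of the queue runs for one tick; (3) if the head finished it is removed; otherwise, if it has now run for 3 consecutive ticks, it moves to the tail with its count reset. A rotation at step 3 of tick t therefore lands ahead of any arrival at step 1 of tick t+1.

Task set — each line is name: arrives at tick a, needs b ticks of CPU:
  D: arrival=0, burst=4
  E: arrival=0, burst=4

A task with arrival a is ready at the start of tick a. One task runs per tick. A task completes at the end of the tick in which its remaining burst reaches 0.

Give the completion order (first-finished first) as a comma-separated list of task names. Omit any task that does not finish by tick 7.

t=0: queue=[D,E] q_used=0 → run D
t=1: queue=[D,E] q_used=1 → run D
t=2: queue=[D,E] q_used=2 → run D
t=3: queue=[E,D] q_used=0 → run E
t=4: queue=[E,D] q_used=1 → run E
t=5: queue=[E,D] q_used=2 → run E
t=6: queue=[D,E] q_used=0 → run D
t=7: queue=[E] q_used=0 → run E

completion order = D, E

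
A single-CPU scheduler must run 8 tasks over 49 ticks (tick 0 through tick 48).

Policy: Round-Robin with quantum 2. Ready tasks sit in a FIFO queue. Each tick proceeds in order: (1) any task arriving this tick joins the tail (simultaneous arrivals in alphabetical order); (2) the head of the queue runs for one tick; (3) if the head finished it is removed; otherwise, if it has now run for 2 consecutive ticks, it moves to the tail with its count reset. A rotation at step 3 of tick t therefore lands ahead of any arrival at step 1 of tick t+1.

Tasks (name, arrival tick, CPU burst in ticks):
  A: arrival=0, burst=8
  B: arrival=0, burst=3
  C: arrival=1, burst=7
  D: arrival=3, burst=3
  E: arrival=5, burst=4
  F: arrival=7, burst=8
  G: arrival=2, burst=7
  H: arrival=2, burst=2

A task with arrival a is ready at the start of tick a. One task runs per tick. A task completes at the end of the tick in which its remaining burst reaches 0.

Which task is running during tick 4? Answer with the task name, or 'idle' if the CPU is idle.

running at tick 4 = C

t=0: queue=[A,B] q_used=0 → run A
t=1: queue=[A,B,C] q_used=1 → run A
t=2: queue=[B,C,A,G,H] q_used=0 → run B
t=3: queue=[B,C,A,G,H,D] q_used=1 → run B
t=4: queue=[C,A,G,H,D,B] q_used=0 → run C
t=5: queue=[C,A,G,H,D,B,E] q_used=1 → run C
t=6: queue=[A,G,H,D,B,E,C] q_used=0 → run A
t=7: queue=[A,G,H,D,B,E,C,F] q_used=1 → run A
t=8: queue=[G,H,D,B,E,C,F,A] q_used=0 → run G
t=9: queue=[G,H,D,B,E,C,F,A] q_used=1 → run G
t=10: queue=[H,D,B,E,C,F,A,G] q_used=0 → run H
t=11: queue=[H,D,B,E,C,F,A,G] q_used=1 → run H
t=12: queue=[D,B,E,C,F,A,G] q_used=0 → run D
t=13: queue=[D,B,E,C,F,A,G] q_used=1 → run D
t=14: queue=[B,E,C,F,A,G,D] q_used=0 → run B
t=15: queue=[E,C,F,A,G,D] q_used=0 → run E
t=16: queue=[E,C,F,A,G,D] q_used=1 → run E
t=17: queue=[C,F,A,G,D,E] q_used=0 → run C
t=18: queue=[C,F,A,G,D,E] q_used=1 → run C
t=19: queue=[F,A,G,D,E,C] q_used=0 → run F
t=20: queue=[F,A,G,D,E,C] q_used=1 → run F
t=21: queue=[A,G,D,E,C,F] q_used=0 → run A
t=22: queue=[A,G,D,E,C,F] q_used=1 → run A
t=23: queue=[G,D,E,C,F,A] q_used=0 → run G
t=24: queue=[G,D,E,C,F,A] q_used=1 → run G
t=25: queue=[D,E,C,F,A,G] q_used=0 → run D
t=26: queue=[E,C,F,A,G] q_used=0 → run E
t=27: queue=[E,C,F,A,G] q_used=1 → run E
t=28: queue=[C,F,A,G] q_used=0 → run C
t=29: queue=[C,F,A,G] q_used=1 → run C
t=30: queue=[F,A,G,C] q_used=0 → run F
t=31: queue=[F,A,G,C] q_used=1 → run F
t=32: queue=[A,G,C,F] q_used=0 → run A
t=33: queue=[A,G,C,F] q_used=1 → run A
t=34: queue=[G,C,F] q_used=0 → run G
t=35: queue=[G,C,F] q_used=1 → run G
t=36: queue=[C,F,G] q_used=0 → run C
t=37: queue=[F,G] q_used=0 → run F
t=38: queue=[F,G] q_used=1 → run F
t=39: queue=[G,F] q_used=0 → run G
t=40: queue=[F] q_used=0 → run F
t=41: queue=[F] q_used=1 → run F
t=42: (idle)
t=43: (idle)
t=44: (idle)
t=45: (idle)
t=46: (idle)
t=47: (idle)
t=48: (idle)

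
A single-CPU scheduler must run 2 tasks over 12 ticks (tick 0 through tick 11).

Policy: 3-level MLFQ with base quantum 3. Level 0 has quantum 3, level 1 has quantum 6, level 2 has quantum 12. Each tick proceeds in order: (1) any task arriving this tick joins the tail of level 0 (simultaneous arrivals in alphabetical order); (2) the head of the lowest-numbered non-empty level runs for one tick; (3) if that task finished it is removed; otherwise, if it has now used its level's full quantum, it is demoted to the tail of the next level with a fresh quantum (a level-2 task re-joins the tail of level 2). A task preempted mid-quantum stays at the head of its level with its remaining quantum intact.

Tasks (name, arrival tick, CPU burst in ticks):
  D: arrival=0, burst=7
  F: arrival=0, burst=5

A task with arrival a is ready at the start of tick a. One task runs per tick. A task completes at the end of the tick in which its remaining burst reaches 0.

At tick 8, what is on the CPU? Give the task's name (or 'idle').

t=0: L0/L1/L2 = DF/-/- → run D
t=1: L0/L1/L2 = DF/-/- → run D
t=2: L0/L1/L2 = DF/-/- → run D
t=3: L0/L1/L2 = F/D/- → run F
t=4: L0/L1/L2 = F/D/- → run F
t=5: L0/L1/L2 = F/D/- → run F
t=6: L0/L1/L2 = -/DF/- → run D
t=7: L0/L1/L2 = -/DF/- → run D
t=8: L0/L1/L2 = -/DF/- → run D
t=9: L0/L1/L2 = -/DF/- → run D
t=10: L0/L1/L2 = -/F/- → run F
t=11: L0/L1/L2 = -/F/- → run F

running at tick 8 = D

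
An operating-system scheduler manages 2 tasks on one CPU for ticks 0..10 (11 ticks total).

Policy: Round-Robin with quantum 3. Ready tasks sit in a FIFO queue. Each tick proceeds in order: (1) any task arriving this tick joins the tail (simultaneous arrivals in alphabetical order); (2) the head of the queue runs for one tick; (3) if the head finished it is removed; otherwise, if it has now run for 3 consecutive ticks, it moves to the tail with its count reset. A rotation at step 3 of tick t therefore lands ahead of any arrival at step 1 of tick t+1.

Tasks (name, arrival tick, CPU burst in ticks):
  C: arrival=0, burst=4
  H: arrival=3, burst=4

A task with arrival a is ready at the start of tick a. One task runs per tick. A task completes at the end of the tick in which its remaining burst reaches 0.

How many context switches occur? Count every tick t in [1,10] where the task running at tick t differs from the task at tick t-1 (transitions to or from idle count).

t=0: queue=[C] q_used=0 → run C
t=1: queue=[C] q_used=1 → run C
t=2: queue=[C] q_used=2 → run C
t=3: queue=[C,H] q_used=0 → run C
t=4: queue=[H] q_used=0 → run H
t=5: queue=[H] q_used=1 → run H
t=6: queue=[H] q_used=2 → run H
t=7: queue=[H] q_used=0 → run H
t=8: (idle)
t=9: (idle)
t=10: (idle)

context switches = 2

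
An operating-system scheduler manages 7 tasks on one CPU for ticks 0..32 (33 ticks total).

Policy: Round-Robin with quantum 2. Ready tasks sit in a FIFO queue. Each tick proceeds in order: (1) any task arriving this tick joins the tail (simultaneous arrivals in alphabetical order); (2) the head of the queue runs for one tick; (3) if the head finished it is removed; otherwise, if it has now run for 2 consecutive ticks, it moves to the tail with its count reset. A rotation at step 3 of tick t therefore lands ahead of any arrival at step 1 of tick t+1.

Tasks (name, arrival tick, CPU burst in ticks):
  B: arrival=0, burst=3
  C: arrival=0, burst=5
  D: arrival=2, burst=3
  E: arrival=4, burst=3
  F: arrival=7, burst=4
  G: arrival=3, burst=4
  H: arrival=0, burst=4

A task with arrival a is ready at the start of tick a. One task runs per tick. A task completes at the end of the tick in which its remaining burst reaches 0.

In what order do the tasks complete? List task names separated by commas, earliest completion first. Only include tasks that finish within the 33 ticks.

completion order = B, H, D, G, C, E, F

t=0: queue=[B,C,H] q_used=0 → run B
t=1: queue=[B,C,H] q_used=1 → run B
t=2: queue=[C,H,B,D] q_used=0 → run C
t=3: queue=[C,H,B,D,G] q_used=1 → run C
t=4: queue=[H,B,D,G,C,E] q_used=0 → run H
t=5: queue=[H,B,D,G,C,E] q_used=1 → run H
t=6: queue=[B,D,G,C,E,H] q_used=0 → run B
t=7: queue=[D,G,C,E,H,F] q_used=0 → run D
t=8: queue=[D,G,C,E,H,F] q_used=1 → run D
t=9: queue=[G,C,E,H,F,D] q_used=0 → run G
t=10: queue=[G,C,E,H,F,D] q_used=1 → run G
t=11: queue=[C,E,H,F,D,G] q_used=0 → run C
t=12: queue=[C,E,H,F,D,G] q_used=1 → run C
t=13: queue=[E,H,F,D,G,C] q_used=0 → run E
t=14: queue=[E,H,F,D,G,C] q_used=1 → run E
t=15: queue=[H,F,D,G,C,E] q_used=0 → run H
t=16: queue=[H,F,D,G,C,E] q_used=1 → run H
t=17: queue=[F,D,G,C,E] q_used=0 → run F
t=18: queue=[F,D,G,C,E] q_used=1 → run F
t=19: queue=[D,G,C,E,F] q_used=0 → run D
t=20: queue=[G,C,E,F] q_used=0 → run G
t=21: queue=[G,C,E,F] q_used=1 → run G
t=22: queue=[C,E,F] q_used=0 → run C
t=23: queue=[E,F] q_used=0 → run E
t=24: queue=[F] q_used=0 → run F
t=25: queue=[F] q_used=1 → run F
t=26: (idle)
t=27: (idle)
t=28: (idle)
t=29: (idle)
t=30: (idle)
t=31: (idle)
t=32: (idle)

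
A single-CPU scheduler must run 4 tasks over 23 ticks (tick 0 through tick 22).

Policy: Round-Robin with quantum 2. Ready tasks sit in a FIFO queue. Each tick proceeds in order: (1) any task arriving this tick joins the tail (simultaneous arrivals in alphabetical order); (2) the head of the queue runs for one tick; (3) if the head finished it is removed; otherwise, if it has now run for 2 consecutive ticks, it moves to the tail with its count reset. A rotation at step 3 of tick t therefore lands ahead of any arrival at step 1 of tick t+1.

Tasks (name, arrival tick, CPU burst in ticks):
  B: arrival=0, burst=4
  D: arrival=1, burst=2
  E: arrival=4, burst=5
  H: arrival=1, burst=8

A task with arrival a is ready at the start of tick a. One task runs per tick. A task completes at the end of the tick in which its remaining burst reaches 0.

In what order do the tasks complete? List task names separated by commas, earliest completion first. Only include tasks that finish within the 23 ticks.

completion order = D, B, E, H

t=0: queue=[B] q_used=0 → run B
t=1: queue=[B,D,H] q_used=1 → run B
t=2: queue=[D,H,B] q_used=0 → run D
t=3: queue=[D,H,B] q_used=1 → run D
t=4: queue=[H,B,E] q_used=0 → run H
t=5: queue=[H,B,E] q_used=1 → run H
t=6: queue=[B,E,H] q_used=0 → run B
t=7: queue=[B,E,H] q_used=1 → run B
t=8: queue=[E,H] q_used=0 → run E
t=9: queue=[E,H] q_used=1 → run E
t=10: queue=[H,E] q_used=0 → run H
t=11: queue=[H,E] q_used=1 → run H
t=12: queue=[E,H] q_used=0 → run E
t=13: queue=[E,H] q_used=1 → run E
t=14: queue=[H,E] q_used=0 → run H
t=15: queue=[H,E] q_used=1 → run H
t=16: queue=[E,H] q_used=0 → run E
t=17: queue=[H] q_used=0 → run H
t=18: queue=[H] q_used=1 → run H
t=19: (idle)
t=20: (idle)
t=21: (idle)
t=22: (idle)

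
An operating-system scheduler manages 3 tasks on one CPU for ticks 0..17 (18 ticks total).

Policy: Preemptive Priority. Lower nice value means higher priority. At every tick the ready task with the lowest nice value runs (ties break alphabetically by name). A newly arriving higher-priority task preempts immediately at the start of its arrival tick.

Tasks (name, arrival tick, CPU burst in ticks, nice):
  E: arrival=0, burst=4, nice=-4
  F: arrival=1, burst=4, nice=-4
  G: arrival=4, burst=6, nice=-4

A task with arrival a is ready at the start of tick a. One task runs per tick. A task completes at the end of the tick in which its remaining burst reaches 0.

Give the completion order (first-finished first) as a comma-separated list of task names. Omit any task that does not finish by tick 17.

completion order = E, F, G

t=0: ready={E} → run E
t=1: ready={E,F} → run E
t=2: ready={E,F} → run E
t=3: ready={E,F} → run E
t=4: ready={F,G} → run F
t=5: ready={F,G} → run F
t=6: ready={F,G} → run F
t=7: ready={F,G} → run F
t=8: ready={G} → run G
t=9: ready={G} → run G
t=10: ready={G} → run G
t=11: ready={G} → run G
t=12: ready={G} → run G
t=13: ready={G} → run G
t=14: (idle)
t=15: (idle)
t=16: (idle)
t=17: (idle)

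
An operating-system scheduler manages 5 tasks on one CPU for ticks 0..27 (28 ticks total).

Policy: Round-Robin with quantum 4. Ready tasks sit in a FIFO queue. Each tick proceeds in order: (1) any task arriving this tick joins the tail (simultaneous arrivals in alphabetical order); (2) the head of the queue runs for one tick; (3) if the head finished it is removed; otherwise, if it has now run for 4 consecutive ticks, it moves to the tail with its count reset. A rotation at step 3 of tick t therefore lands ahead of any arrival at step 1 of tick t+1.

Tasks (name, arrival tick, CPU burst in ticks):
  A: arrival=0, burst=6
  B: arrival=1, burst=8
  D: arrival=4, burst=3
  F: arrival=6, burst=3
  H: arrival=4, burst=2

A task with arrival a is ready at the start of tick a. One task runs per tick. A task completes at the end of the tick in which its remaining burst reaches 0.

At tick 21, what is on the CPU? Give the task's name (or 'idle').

t=0: queue=[A] q_used=0 → run A
t=1: queue=[A,B] q_used=1 → run A
t=2: queue=[A,B] q_used=2 → run A
t=3: queue=[A,B] q_used=3 → run A
t=4: queue=[B,A,D,H] q_used=0 → run B
t=5: queue=[B,A,D,H] q_used=1 → run B
t=6: queue=[B,A,D,H,F] q_used=2 → run B
t=7: queue=[B,A,D,H,F] q_used=3 → run B
t=8: queue=[A,D,H,F,B] q_used=0 → run A
t=9: queue=[A,D,H,F,B] q_used=1 → run A
t=10: queue=[D,H,F,B] q_used=0 → run D
t=11: queue=[D,H,F,B] q_used=1 → run D
t=12: queue=[D,H,F,B] q_used=2 → run D
t=13: queue=[H,F,B] q_used=0 → run H
t=14: queue=[H,F,B] q_used=1 → run H
t=15: queue=[F,B] q_used=0 → run F
t=16: queue=[F,B] q_used=1 → run F
t=17: queue=[F,B] q_used=2 → run F
t=18: queue=[B] q_used=0 → run B
t=19: queue=[B] q_used=1 → run B
t=20: queue=[B] q_used=2 → run B
t=21: queue=[B] q_used=3 → run B
t=22: (idle)
t=23: (idle)
t=24: (idle)
t=25: (idle)
t=26: (idle)
t=27: (idle)

running at tick 21 = B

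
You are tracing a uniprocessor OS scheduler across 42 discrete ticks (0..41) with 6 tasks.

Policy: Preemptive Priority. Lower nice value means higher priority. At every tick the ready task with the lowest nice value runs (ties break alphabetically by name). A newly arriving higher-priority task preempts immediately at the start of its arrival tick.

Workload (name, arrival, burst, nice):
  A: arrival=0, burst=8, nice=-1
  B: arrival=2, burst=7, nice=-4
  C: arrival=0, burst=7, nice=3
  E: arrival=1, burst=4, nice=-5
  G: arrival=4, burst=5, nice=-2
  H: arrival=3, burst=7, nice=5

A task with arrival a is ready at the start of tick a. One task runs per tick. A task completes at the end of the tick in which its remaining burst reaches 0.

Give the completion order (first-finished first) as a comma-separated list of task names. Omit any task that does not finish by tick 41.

t=0: ready={A,C} → run A
t=1: ready={A,C,E} → run E
t=2: ready={A,B,C,E} → run E
t=3: ready={A,B,C,E,H} → run E
t=4: ready={A,B,C,E,G,H} → run E
t=5: ready={A,B,C,G,H} → run B
t=6: ready={A,B,C,G,H} → run B
t=7: ready={A,B,C,G,H} → run B
t=8: ready={A,B,C,G,H} → run B
t=9: ready={A,B,C,G,H} → run B
t=10: ready={A,B,C,G,H} → run B
t=11: ready={A,B,C,G,H} → run B
t=12: ready={A,C,G,H} → run G
t=13: ready={A,C,G,H} → run G
t=14: ready={A,C,G,H} → run G
t=15: ready={A,C,G,H} → run G
t=16: ready={A,C,G,H} → run G
t=17: ready={A,C,H} → run A
t=18: ready={A,C,H} → run A
t=19: ready={A,C,H} → run A
t=20: ready={A,C,H} → run A
t=21: ready={A,C,H} → run A
t=22: ready={A,C,H} → run A
t=23: ready={A,C,H} → run A
t=24: ready={C,H} → run C
t=25: ready={C,H} → run C
t=26: ready={C,H} → run C
t=27: ready={C,H} → run C
t=28: ready={C,H} → run C
t=29: ready={C,H} → run C
t=30: ready={C,H} → run C
t=31: ready={H} → run H
t=32: ready={H} → run H
t=33: ready={H} → run H
t=34: ready={H} → run H
t=35: ready={H} → run H
t=36: ready={H} → run H
t=37: ready={H} → run H
t=38: (idle)
t=39: (idle)
t=40: (idle)
t=41: (idle)

completion order = E, B, G, A, C, H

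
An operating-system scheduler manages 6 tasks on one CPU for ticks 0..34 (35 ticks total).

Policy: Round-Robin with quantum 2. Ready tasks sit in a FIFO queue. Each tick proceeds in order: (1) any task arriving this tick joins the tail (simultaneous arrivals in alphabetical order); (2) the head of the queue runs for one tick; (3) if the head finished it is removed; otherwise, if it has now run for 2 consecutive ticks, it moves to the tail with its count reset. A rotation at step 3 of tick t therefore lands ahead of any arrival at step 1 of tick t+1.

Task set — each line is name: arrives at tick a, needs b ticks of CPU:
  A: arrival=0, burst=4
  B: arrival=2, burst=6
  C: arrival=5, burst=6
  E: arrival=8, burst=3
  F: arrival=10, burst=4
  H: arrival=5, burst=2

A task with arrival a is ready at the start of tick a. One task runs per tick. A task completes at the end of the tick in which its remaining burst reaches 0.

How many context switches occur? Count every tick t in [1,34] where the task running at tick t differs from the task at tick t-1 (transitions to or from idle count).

t=0: queue=[A] q_used=0 → run A
t=1: queue=[A] q_used=1 → run A
t=2: queue=[A,B] q_used=0 → run A
t=3: queue=[A,B] q_used=1 → run A
t=4: queue=[B] q_used=0 → run B
t=5: queue=[B,C,H] q_used=1 → run B
t=6: queue=[C,H,B] q_used=0 → run C
t=7: queue=[C,H,B] q_used=1 → run C
t=8: queue=[H,B,C,E] q_used=0 → run H
t=9: queue=[H,B,C,E] q_used=1 → run H
t=10: queue=[B,C,E,F] q_used=0 → run B
t=11: queue=[B,C,E,F] q_used=1 → run B
t=12: queue=[C,E,F,B] q_used=0 → run C
t=13: queue=[C,E,F,B] q_used=1 → run C
t=14: queue=[E,F,B,C] q_used=0 → run E
t=15: queue=[E,F,B,C] q_used=1 → run E
t=16: queue=[F,B,C,E] q_used=0 → run F
t=17: queue=[F,B,C,E] q_used=1 → run F
t=18: queue=[B,C,E,F] q_used=0 → run B
t=19: queue=[B,C,E,F] q_used=1 → run B
t=20: queue=[C,E,F] q_used=0 → run C
t=21: queue=[C,E,F] q_used=1 → run C
t=22: queue=[E,F] q_used=0 → run E
t=23: queue=[F] q_used=0 → run F
t=24: queue=[F] q_used=1 → run F
t=25: (idle)
t=26: (idle)
t=27: (idle)
t=28: (idle)
t=29: (idle)
t=30: (idle)
t=31: (idle)
t=32: (idle)
t=33: (idle)
t=34: (idle)

context switches = 12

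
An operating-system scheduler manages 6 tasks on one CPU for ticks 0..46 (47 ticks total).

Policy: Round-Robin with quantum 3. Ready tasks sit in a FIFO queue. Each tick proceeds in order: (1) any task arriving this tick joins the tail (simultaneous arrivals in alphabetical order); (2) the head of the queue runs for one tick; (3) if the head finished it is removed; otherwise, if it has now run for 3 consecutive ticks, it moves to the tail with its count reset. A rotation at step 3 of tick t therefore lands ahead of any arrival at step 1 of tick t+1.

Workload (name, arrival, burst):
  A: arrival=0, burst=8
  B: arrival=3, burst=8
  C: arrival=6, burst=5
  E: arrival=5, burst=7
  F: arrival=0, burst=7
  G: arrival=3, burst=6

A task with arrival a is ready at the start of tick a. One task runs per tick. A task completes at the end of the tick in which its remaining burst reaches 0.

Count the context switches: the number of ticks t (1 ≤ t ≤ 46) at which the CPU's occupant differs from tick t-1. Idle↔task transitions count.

context switches = 16

t=0: queue=[A,F] q_used=0 → run A
t=1: queue=[A,F] q_used=1 → run A
t=2: queue=[A,F] q_used=2 → run A
t=3: queue=[F,A,B,G] q_used=0 → run F
t=4: queue=[F,A,B,G] q_used=1 → run F
t=5: queue=[F,A,B,G,E] q_used=2 → run F
t=6: queue=[A,B,G,E,F,C] q_used=0 → run A
t=7: queue=[A,B,G,E,F,C] q_used=1 → run A
t=8: queue=[A,B,G,E,F,C] q_used=2 → run A
t=9: queue=[B,G,E,F,C,A] q_used=0 → run B
t=10: queue=[B,G,E,F,C,A] q_used=1 → run B
t=11: queue=[B,G,E,F,C,A] q_used=2 → run B
t=12: queue=[G,E,F,C,A,B] q_used=0 → run G
t=13: queue=[G,E,F,C,A,B] q_used=1 → run G
t=14: queue=[G,E,F,C,A,B] q_used=2 → run G
t=15: queue=[E,F,C,A,B,G] q_used=0 → run E
t=16: queue=[E,F,C,A,B,G] q_used=1 → run E
t=17: queue=[E,F,C,A,B,G] q_used=2 → run E
t=18: queue=[F,C,A,B,G,E] q_used=0 → run F
t=19: queue=[F,C,A,B,G,E] q_used=1 → run F
t=20: queue=[F,C,A,B,G,E] q_used=2 → run F
t=21: queue=[C,A,B,G,E,F] q_used=0 → run C
t=22: queue=[C,A,B,G,E,F] q_used=1 → run C
t=23: queue=[C,A,B,G,E,F] q_used=2 → run C
t=24: queue=[A,B,G,E,F,C] q_used=0 → run A
t=25: queue=[A,B,G,E,F,C] q_used=1 → run A
t=26: queue=[B,G,E,F,C] q_used=0 → run B
t=27: queue=[B,G,E,F,C] q_used=1 → run B
t=28: queue=[B,G,E,F,C] q_used=2 → run B
t=29: queue=[G,E,F,C,B] q_used=0 → run G
t=30: queue=[G,E,F,C,B] q_used=1 → run G
t=31: queue=[G,E,F,C,B] q_used=2 → run G
t=32: queue=[E,F,C,B] q_used=0 → run E
t=33: queue=[E,F,C,B] q_used=1 → run E
t=34: queue=[E,F,C,B] q_used=2 → run E
t=35: queue=[F,C,B,E] q_used=0 → run F
t=36: queue=[C,B,E] q_used=0 → run C
t=37: queue=[C,B,E] q_used=1 → run C
t=38: queue=[B,E] q_used=0 → run B
t=39: queue=[B,E] q_used=1 → run B
t=40: queue=[E] q_used=0 → run E
t=41: (idle)
t=42: (idle)
t=43: (idle)
t=44: (idle)
t=45: (idle)
t=46: (idle)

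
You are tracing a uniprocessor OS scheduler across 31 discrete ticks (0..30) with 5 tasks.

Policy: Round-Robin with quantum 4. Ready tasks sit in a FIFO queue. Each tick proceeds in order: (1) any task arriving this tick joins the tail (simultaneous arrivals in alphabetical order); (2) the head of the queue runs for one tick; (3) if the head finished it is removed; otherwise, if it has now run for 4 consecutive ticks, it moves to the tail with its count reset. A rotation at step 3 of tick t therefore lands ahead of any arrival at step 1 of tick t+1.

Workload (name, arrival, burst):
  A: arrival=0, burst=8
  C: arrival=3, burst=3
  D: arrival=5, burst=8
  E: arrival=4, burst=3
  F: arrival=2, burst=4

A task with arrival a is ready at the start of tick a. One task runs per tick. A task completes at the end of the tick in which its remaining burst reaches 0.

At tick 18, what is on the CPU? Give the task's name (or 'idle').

running at tick 18 = D

t=0: queue=[A] q_used=0 → run A
t=1: queue=[A] q_used=1 → run A
t=2: queue=[A,F] q_used=2 → run A
t=3: queue=[A,F,C] q_used=3 → run A
t=4: queue=[F,C,A,E] q_used=0 → run F
t=5: queue=[F,C,A,E,D] q_used=1 → run F
t=6: queue=[F,C,A,E,D] q_used=2 → run F
t=7: queue=[F,C,A,E,D] q_used=3 → run F
t=8: queue=[C,A,E,D] q_used=0 → run C
t=9: queue=[C,A,E,D] q_used=1 → run C
t=10: queue=[C,A,E,D] q_used=2 → run C
t=11: queue=[A,E,D] q_used=0 → run A
t=12: queue=[A,E,D] q_used=1 → run A
t=13: queue=[A,E,D] q_used=2 → run A
t=14: queue=[A,E,D] q_used=3 → run A
t=15: queue=[E,D] q_used=0 → run E
t=16: queue=[E,D] q_used=1 → run E
t=17: queue=[E,D] q_used=2 → run E
t=18: queue=[D] q_used=0 → run D
t=19: queue=[D] q_used=1 → run D
t=20: queue=[D] q_used=2 → run D
t=21: queue=[D] q_used=3 → run D
t=22: queue=[D] q_used=0 → run D
t=23: queue=[D] q_used=1 → run D
t=24: queue=[D] q_used=2 → run D
t=25: queue=[D] q_used=3 → run D
t=26: (idle)
t=27: (idle)
t=28: (idle)
t=29: (idle)
t=30: (idle)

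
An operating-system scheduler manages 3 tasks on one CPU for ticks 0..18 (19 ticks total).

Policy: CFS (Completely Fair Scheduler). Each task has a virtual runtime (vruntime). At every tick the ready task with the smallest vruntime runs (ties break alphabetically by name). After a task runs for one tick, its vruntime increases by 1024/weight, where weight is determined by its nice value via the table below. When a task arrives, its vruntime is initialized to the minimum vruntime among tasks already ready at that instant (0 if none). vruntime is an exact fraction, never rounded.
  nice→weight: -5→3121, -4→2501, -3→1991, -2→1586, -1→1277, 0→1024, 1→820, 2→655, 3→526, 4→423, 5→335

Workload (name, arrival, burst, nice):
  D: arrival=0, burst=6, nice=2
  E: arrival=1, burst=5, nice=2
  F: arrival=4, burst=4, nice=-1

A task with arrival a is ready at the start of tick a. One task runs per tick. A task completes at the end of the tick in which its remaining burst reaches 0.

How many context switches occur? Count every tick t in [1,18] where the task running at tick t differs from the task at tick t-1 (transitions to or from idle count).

t=0: vr[D=0] → run D
t=1: vr[D=1024/655 E=1024/655] → run D
t=2: vr[D=2048/655 E=1024/655] → run E
t=3: vr[D=2048/655 E=2048/655] → run D
t=4: vr[D=3072/655 E=2048/655 F=2048/655] → run E
t=5: vr[D=3072/655 E=3072/655 F=2048/655] → run F
t=6: vr[D=3072/655 E=3072/655 F=3286016/836435] → run F
t=7: vr[D=3072/655 E=3072/655 F=3956736/836435] → run D
t=8: vr[D=4096/655 E=3072/655 F=3956736/836435] → run E
t=9: vr[D=4096/655 E=4096/655 F=3956736/836435] → run F
t=10: vr[D=4096/655 E=4096/655 F=4627456/836435] → run F
t=11: vr[D=4096/655 E=4096/655] → run D
t=12: vr[D=1024/131 E=4096/655] → run E
t=13: vr[D=1024/131 E=1024/131] → run D
t=14: vr[E=1024/131] → run E
t=15: (idle)
t=16: (idle)
t=17: (idle)
t=18: (idle)

context switches = 12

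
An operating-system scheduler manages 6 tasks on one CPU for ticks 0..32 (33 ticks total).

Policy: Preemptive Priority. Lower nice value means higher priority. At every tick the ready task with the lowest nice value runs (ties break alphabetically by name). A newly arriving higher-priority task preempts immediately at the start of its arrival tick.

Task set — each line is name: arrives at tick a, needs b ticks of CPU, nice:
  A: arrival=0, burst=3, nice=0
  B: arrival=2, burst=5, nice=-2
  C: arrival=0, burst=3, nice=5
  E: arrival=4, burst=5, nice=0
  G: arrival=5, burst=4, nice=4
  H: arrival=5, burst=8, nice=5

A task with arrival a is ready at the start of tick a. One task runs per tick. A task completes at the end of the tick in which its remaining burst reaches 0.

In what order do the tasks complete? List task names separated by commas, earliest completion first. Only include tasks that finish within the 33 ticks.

t=0: ready={A,C} → run A
t=1: ready={A,C} → run A
t=2: ready={A,B,C} → run B
t=3: ready={A,B,C} → run B
t=4: ready={A,B,C,E} → run B
t=5: ready={A,B,C,E,G,H} → run B
t=6: ready={A,B,C,E,G,H} → run B
t=7: ready={A,C,E,G,H} → run A
t=8: ready={C,E,G,H} → run E
t=9: ready={C,E,G,H} → run E
t=10: ready={C,E,G,H} → run E
t=11: ready={C,E,G,H} → run E
t=12: ready={C,E,G,H} → run E
t=13: ready={C,G,H} → run G
t=14: ready={C,G,H} → run G
t=15: ready={C,G,H} → run G
t=16: ready={C,G,H} → run G
t=17: ready={C,H} → run C
t=18: ready={C,H} → run C
t=19: ready={C,H} → run C
t=20: ready={H} → run H
t=21: ready={H} → run H
t=22: ready={H} → run H
t=23: ready={H} → run H
t=24: ready={H} → run H
t=25: ready={H} → run H
t=26: ready={H} → run H
t=27: ready={H} → run H
t=28: (idle)
t=29: (idle)
t=30: (idle)
t=31: (idle)
t=32: (idle)

completion order = B, A, E, G, C, H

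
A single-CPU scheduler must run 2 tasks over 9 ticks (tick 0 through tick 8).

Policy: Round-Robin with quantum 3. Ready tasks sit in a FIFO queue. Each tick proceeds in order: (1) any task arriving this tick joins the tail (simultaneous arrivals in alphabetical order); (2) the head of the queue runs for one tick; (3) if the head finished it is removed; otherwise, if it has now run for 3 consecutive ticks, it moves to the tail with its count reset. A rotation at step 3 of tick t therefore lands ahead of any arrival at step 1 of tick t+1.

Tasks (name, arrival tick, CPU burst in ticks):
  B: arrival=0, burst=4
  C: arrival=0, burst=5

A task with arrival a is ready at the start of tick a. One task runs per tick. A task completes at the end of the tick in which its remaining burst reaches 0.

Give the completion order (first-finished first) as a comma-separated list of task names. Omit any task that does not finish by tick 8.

completion order = B, C

t=0: queue=[B,C] q_used=0 → run B
t=1: queue=[B,C] q_used=1 → run B
t=2: queue=[B,C] q_used=2 → run B
t=3: queue=[C,B] q_used=0 → run C
t=4: queue=[C,B] q_used=1 → run C
t=5: queue=[C,B] q_used=2 → run C
t=6: queue=[B,C] q_used=0 → run B
t=7: queue=[C] q_used=0 → run C
t=8: queue=[C] q_used=1 → run C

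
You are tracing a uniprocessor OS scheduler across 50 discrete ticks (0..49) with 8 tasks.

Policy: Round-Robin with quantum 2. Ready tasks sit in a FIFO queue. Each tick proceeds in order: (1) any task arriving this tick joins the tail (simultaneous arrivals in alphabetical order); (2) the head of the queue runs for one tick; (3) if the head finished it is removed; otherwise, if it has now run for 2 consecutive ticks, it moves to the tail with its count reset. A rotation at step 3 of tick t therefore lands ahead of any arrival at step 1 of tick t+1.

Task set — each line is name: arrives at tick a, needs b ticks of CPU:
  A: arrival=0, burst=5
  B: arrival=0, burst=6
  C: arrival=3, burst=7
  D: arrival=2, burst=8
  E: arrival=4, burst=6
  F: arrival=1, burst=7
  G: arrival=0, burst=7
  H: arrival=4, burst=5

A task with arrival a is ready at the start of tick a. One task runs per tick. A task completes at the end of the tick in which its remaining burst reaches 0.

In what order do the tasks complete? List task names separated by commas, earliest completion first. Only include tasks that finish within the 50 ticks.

t=0: queue=[A,B,G] q_used=0 → run A
t=1: queue=[A,B,G,F] q_used=1 → run A
t=2: queue=[B,G,F,A,D] q_used=0 → run B
t=3: queue=[B,G,F,A,D,C] q_used=1 → run B
t=4: queue=[G,F,A,D,C,B,E,H] q_used=0 → run G
t=5: queue=[G,F,A,D,C,B,E,H] q_used=1 → run G
t=6: queue=[F,A,D,C,B,E,H,G] q_used=0 → run F
t=7: queue=[F,A,D,C,B,E,H,G] q_used=1 → run F
t=8: queue=[A,D,C,B,E,H,G,F] q_used=0 → run A
t=9: queue=[A,D,C,B,E,H,G,F] q_used=1 → run A
t=10: queue=[D,C,B,E,H,G,F,A] q_used=0 → run D
t=11: queue=[D,C,B,E,H,G,F,A] q_used=1 → run D
t=12: queue=[C,B,E,H,G,F,A,D] q_used=0 → run C
t=13: queue=[C,B,E,H,G,F,A,D] q_used=1 → run C
t=14: queue=[B,E,H,G,F,A,D,C] q_used=0 → run B
t=15: queue=[B,E,H,G,F,A,D,C] q_used=1 → run B
t=16: queue=[E,H,G,F,A,D,C,B] q_used=0 → run E
t=17: queue=[E,H,G,F,A,D,C,B] q_used=1 → run E
t=18: queue=[H,G,F,A,D,C,B,E] q_used=0 → run H
t=19: queue=[H,G,F,A,D,C,B,E] q_used=1 → run H
t=20: queue=[G,F,A,D,C,B,E,H] q_used=0 → run G
t=21: queue=[G,F,A,D,C,B,E,H] q_used=1 → run G
t=22: queue=[F,A,D,C,B,E,H,G] q_used=0 → run F
t=23: queue=[F,A,D,C,B,E,H,G] q_used=1 → run F
t=24: queue=[A,D,C,B,E,H,G,F] q_used=0 → run A
t=25: queue=[D,C,B,E,H,G,F] q_used=0 → run D
t=26: queue=[D,C,B,E,H,G,F] q_used=1 → run D
t=27: queue=[C,B,E,H,G,F,D] q_used=0 → run C
t=28: queue=[C,B,E,H,G,F,D] q_used=1 → run C
t=29: queue=[B,E,H,G,F,D,C] q_used=0 → run B
t=30: queue=[B,E,H,G,F,D,C] q_used=1 → run B
t=31: queue=[E,H,G,F,D,C] q_used=0 → run E
t=32: queue=[E,H,G,F,D,C] q_used=1 → run E
t=33: queue=[H,G,F,D,C,E] q_used=0 → run H
t=34: queue=[H,G,F,D,C,E] q_used=1 → run H
t=35: queue=[G,F,D,C,E,H] q_used=0 → run G
t=36: queue=[G,F,D,C,E,H] q_used=1 → run G
t=37: queue=[F,D,C,E,H,G] q_used=0 → run F
t=38: queue=[F,D,C,E,H,G] q_used=1 → run F
t=39: queue=[D,C,E,H,G,F] q_used=0 → run D
t=40: queue=[D,C,E,H,G,F] q_used=1 → run D
t=41: queue=[C,E,H,G,F,D] q_used=0 → run C
t=42: queue=[C,E,H,G,F,D] q_used=1 → run C
t=43: queue=[E,H,G,F,D,C] q_used=0 → run E
t=44: queue=[E,H,G,F,D,C] q_used=1 → run E
t=45: queue=[H,G,F,D,C] q_used=0 → run H
t=46: queue=[G,F,D,C] q_used=0 → run G
t=47: queue=[F,D,C] q_used=0 → run F
t=48: queue=[D,C] q_used=0 → run D
t=49: queue=[D,C] q_used=1 → run D

completion order = A, B, E, H, G, F, D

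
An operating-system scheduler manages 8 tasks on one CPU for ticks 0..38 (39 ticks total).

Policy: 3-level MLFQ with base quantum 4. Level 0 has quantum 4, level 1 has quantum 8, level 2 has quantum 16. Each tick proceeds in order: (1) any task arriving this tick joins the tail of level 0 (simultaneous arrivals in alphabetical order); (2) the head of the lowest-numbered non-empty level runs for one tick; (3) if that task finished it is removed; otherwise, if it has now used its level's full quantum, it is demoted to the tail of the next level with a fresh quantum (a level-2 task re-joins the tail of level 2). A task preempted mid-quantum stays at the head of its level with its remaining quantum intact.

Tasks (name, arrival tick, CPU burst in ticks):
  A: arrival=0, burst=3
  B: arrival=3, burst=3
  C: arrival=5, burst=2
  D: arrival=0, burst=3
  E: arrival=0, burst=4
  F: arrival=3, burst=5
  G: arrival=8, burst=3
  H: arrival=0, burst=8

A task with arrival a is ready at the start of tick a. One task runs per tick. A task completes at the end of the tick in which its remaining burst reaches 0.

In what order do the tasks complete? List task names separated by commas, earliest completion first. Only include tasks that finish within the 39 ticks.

t=0: L0/L1/L2 = ADEH/-/- → run A
t=1: L0/L1/L2 = ADEH/-/- → run A
t=2: L0/L1/L2 = ADEH/-/- → run A
t=3: L0/L1/L2 = DEHBF/-/- → run D
t=4: L0/L1/L2 = DEHBF/-/- → run D
t=5: L0/L1/L2 = DEHBFC/-/- → run D
t=6: L0/L1/L2 = EHBFC/-/- → run E
t=7: L0/L1/L2 = EHBFC/-/- → run E
t=8: L0/L1/L2 = EHBFCG/-/- → run E
t=9: L0/L1/L2 = EHBFCG/-/- → run E
t=10: L0/L1/L2 = HBFCG/-/- → run H
t=11: L0/L1/L2 = HBFCG/-/- → run H
t=12: L0/L1/L2 = HBFCG/-/- → run H
t=13: L0/L1/L2 = HBFCG/-/- → run H
t=14: L0/L1/L2 = BFCG/H/- → run B
t=15: L0/L1/L2 = BFCG/H/- → run B
t=16: L0/L1/L2 = BFCG/H/- → run B
t=17: L0/L1/L2 = FCG/H/- → run F
t=18: L0/L1/L2 = FCG/H/- → run F
t=19: L0/L1/L2 = FCG/H/- → run F
t=20: L0/L1/L2 = FCG/H/- → run F
t=21: L0/L1/L2 = CG/HF/- → run C
t=22: L0/L1/L2 = CG/HF/- → run C
t=23: L0/L1/L2 = G/HF/- → run G
t=24: L0/L1/L2 = G/HF/- → run G
t=25: L0/L1/L2 = G/HF/- → run G
t=26: L0/L1/L2 = -/HF/- → run H
t=27: L0/L1/L2 = -/HF/- → run H
t=28: L0/L1/L2 = -/HF/- → run H
t=29: L0/L1/L2 = -/HF/- → run H
t=30: L0/L1/L2 = -/F/- → run F
t=31: (idle)
t=32: (idle)
t=33: (idle)
t=34: (idle)
t=35: (idle)
t=36: (idle)
t=37: (idle)
t=38: (idle)

completion order = A, D, E, B, C, G, H, F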